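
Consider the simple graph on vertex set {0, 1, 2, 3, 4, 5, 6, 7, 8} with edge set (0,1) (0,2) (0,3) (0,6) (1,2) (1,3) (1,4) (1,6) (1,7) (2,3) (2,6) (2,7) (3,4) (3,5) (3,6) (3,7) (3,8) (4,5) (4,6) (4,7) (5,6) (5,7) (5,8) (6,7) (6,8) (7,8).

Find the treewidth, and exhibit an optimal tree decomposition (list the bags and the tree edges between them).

Treewidth 4.
One such decomposition:
Bags: B1 = {0, 1, 2, 3, 6}  B2 = {1, 2, 3, 6, 7}  B3 = {1, 3, 4, 6, 7}  B4 = {3, 4, 5, 6, 7}  B5 = {3, 5, 6, 7, 8}
Tree: B1–B2, B2–B3, B3–B4, B4–B5

Each bag holds 5 vertices, so the decomposition has width 4, which upper-bounds the treewidth. On the other hand G contains the 5-clique {0, 1, 2, 3, 6}. A clique must lie in a single bag of any decomposition, so no decomposition can have width below 4. Hence tw(G) = 4 exactly.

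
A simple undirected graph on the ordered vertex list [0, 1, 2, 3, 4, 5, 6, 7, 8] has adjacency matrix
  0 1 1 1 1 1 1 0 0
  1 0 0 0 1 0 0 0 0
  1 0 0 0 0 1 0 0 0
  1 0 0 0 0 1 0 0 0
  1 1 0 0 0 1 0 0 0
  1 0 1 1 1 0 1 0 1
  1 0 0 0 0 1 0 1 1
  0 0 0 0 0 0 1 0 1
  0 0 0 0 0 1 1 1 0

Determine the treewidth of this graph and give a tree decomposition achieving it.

Treewidth 2.
Bags: B1 = {5, 6, 8}  B2 = {6, 7, 8}  B3 = {0, 5, 6}  B4 = {0, 4, 5}  B5 = {0, 3, 5}  B6 = {0, 1, 4}  B7 = {0, 2, 5}
Tree: B1–B2, B1–B3, B3–B4, B3–B5, B4–B6, B4–B7

Each bag holds 3 vertices, so the decomposition has width 2, which upper-bounds the treewidth. For the lower bound, the 3 vertices {0, 1, 4} are pairwise adjacent, and any tree decomposition puts a clique entirely inside one bag — forcing width ≥ 2. Combining the bounds, tw(G) = 2.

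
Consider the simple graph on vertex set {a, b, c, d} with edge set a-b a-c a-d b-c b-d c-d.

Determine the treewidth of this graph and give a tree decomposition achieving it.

Treewidth 3.
Bags: B1 = {a, b, c, d}
Tree: (single bag)

A single bag containing all 4 vertices is trivially a valid decomposition of width 3. Conversely, {a, b, c, d} is a clique of size 4, and the vertices of any clique must share a bag in every tree decomposition; so some bag has ≥ 4 vertices and tw(G) ≥ 3. Combining the bounds, tw(G) = 3.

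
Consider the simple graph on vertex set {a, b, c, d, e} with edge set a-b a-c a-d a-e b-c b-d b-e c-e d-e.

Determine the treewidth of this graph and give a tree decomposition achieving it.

Treewidth 3.
Bags: B1 = {a, b, c, e}  B2 = {a, b, d, e}
Tree: B1–B2

Every bag has size at most 4, so the width is 4 − 1 = 3 and tw(G) ≤ 3. Conversely, {a, b, d, e} is a clique of size 4, and the vertices of any clique must share a bag in every tree decomposition; so some bag has ≥ 4 vertices and tw(G) ≥ 3. The upper and lower bounds meet at 3, so that is the treewidth.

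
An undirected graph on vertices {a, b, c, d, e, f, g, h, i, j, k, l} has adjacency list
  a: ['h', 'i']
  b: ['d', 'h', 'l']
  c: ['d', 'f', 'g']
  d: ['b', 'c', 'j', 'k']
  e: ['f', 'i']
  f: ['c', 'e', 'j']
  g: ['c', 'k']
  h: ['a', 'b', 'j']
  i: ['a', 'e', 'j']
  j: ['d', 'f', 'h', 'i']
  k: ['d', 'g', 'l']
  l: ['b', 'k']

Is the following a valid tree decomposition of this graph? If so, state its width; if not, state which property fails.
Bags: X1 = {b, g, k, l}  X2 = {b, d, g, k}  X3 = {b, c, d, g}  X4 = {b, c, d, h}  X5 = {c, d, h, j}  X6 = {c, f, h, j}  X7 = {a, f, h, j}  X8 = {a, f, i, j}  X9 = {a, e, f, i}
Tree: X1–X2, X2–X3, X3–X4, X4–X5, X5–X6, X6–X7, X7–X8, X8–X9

Yes; width 3.

Checking the three conditions: (i) the bags cover all of {a, b, c, d, e, f, g, h, i, j, k, l}; (ii) for each edge, some bag contains both endpoints; (iii) the bags containing any fixed vertex form a subtree. All hold, so the decomposition is valid with width 4 − 1 = 3.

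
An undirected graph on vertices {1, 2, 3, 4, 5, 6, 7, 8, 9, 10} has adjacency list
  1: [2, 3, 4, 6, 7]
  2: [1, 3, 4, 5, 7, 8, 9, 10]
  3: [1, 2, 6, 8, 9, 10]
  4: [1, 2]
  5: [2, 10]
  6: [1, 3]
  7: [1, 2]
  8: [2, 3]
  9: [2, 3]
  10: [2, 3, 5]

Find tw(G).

A width-2 tree decomposition is:
Bags: B1 = {2, 3, 8}  B2 = {2, 3, 10}  B3 = {2, 3, 9}  B4 = {2, 5, 10}  B5 = {1, 2, 3}  B6 = {1, 2, 7}  B7 = {1, 2, 4}  B8 = {1, 3, 6}
Tree: B1–B2, B2–B3, B2–B4, B1–B5, B5–B6, B6–B7, B5–B8
Each bag holds 3 vertices, so the decomposition has width 2, which upper-bounds the treewidth. For the lower bound, the 3 vertices {2, 3, 8} are pairwise adjacent, and any tree decomposition puts a clique entirely inside one bag — forcing width ≥ 2. Therefore the treewidth is 2.

2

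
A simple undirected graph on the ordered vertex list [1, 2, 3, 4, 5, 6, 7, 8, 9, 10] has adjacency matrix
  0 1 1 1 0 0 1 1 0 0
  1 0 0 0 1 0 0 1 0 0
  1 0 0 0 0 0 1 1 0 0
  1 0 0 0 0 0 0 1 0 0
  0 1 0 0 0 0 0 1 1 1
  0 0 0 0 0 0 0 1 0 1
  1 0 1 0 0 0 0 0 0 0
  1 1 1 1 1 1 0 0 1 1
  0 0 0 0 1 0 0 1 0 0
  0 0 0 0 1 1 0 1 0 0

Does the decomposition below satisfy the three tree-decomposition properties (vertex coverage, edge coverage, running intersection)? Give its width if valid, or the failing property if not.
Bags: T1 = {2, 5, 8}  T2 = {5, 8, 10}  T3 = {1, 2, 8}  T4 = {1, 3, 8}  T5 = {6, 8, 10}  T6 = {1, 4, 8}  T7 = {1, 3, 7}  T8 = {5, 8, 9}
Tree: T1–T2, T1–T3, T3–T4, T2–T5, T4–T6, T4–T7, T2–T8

Every vertex of G appears in some bag (union = {1, 2, 3, 4, 5, 6, 7, 8, 9, 10}); every edge is covered by a bag; and for each vertex v the set of bags containing v is connected in the bag tree. The decomposition is therefore valid. The largest bag has 3 vertices, so the width is 2.

Yes; width 2.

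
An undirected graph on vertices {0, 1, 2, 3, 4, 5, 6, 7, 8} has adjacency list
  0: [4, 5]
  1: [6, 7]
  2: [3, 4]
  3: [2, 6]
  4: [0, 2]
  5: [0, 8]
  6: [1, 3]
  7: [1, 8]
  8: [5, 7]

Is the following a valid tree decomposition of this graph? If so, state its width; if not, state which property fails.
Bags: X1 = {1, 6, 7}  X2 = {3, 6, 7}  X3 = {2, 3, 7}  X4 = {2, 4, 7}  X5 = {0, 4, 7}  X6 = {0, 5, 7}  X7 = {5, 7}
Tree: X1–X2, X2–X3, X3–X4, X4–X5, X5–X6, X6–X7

No — vertex 8 appears in no bag.

A tree decomposition must satisfy three properties: every vertex lies in some bag; for every edge, both endpoints lie together in some bag; and for every vertex, the bags containing it form a connected subtree. Here vertex 8 appears in no bag, so the decomposition is invalid.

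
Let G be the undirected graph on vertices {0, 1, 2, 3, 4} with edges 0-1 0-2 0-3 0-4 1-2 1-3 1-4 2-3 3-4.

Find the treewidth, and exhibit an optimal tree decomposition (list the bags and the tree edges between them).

Treewidth 3.
One such decomposition:
Bags: B1 = {0, 1, 2, 3}  B2 = {0, 1, 3, 4}
Tree: B1–B2

Every bag has size at most 4, so the width is 4 − 1 = 3 and tw(G) ≤ 3. Conversely, {0, 1, 2, 3} is a clique of size 4, and the vertices of any clique must share a bag in every tree decomposition; so some bag has ≥ 4 vertices and tw(G) ≥ 3. Therefore the treewidth is 3.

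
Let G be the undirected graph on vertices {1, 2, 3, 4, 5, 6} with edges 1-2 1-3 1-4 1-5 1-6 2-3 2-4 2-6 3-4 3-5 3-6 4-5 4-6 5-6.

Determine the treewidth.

A width-4 tree decomposition is:
Bags: B1 = {1, 2, 3, 4, 6}  B2 = {1, 3, 4, 5, 6}
Tree: B1–B2
The largest bag has 5 vertices, giving width 4; this decomposition certifies tw(G) ≤ 4. Conversely, {1, 2, 3, 4, 6} is a clique of size 5, and the vertices of any clique must share a bag in every tree decomposition; so some bag has ≥ 5 vertices and tw(G) ≥ 4. The upper and lower bounds meet at 4, so that is the treewidth.

4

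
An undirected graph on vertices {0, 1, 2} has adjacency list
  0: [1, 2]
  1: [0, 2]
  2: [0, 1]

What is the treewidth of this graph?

2

A width-2 tree decomposition is:
Bags: B1 = {0, 1, 2}
Tree: (single bag)
With just one bag of size 3, the width is 3 − 1 = 2, so tw(G) ≤ 2. For the lower bound, the 3 vertices {0, 1, 2} are pairwise adjacent, and any tree decomposition puts a clique entirely inside one bag — forcing width ≥ 2. Hence tw(G) = 2 exactly.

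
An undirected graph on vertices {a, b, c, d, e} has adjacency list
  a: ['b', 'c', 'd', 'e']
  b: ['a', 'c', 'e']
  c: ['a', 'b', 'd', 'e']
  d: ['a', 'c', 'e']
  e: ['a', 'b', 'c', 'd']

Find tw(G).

3

A width-3 tree decomposition is:
Bags: B1 = {a, b, c, e}  B2 = {a, c, d, e}
Tree: B1–B2
Every bag has size at most 4, so the width is 4 − 1 = 3 and tw(G) ≤ 3. On the other hand G contains the 4-clique {a, c, d, e}. A clique must lie in a single bag of any decomposition, so no decomposition can have width below 3. The upper and lower bounds meet at 3, so that is the treewidth.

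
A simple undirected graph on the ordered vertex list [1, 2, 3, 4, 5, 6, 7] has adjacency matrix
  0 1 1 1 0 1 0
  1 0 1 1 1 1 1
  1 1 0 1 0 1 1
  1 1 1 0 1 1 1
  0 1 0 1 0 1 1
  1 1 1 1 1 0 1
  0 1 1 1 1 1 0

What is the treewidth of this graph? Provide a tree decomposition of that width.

Treewidth 4.
One optimal decomposition is:
Bags: B1 = {2, 3, 4, 6, 7}  B2 = {2, 4, 5, 6, 7}  B3 = {1, 2, 3, 4, 6}
Tree: B1–B2, B1–B3

Each bag holds 5 vertices, so the decomposition has width 4, which upper-bounds the treewidth. For the lower bound, the 5 vertices {1, 2, 3, 4, 6} are pairwise adjacent, and any tree decomposition puts a clique entirely inside one bag — forcing width ≥ 4. The upper and lower bounds meet at 4, so that is the treewidth.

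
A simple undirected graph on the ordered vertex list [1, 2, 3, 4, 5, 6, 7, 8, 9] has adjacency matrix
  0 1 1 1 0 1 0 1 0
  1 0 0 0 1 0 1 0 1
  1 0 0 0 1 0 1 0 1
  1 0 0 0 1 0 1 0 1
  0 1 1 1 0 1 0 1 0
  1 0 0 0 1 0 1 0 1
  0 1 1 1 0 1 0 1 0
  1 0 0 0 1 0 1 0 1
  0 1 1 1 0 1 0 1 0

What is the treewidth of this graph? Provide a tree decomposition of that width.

Treewidth 4.
One optimal decomposition is:
Bags: B1 = {1, 5, 7, 8, 9}  B2 = {1, 2, 5, 7, 9}  B3 = {1, 4, 5, 7, 9}  B4 = {1, 5, 6, 7, 9}  B5 = {1, 3, 5, 7, 9}
Tree: B1–B2, B2–B3, B3–B4, B4–B5

Every bag has size at most 5, so the width is 5 − 1 = 4 and tw(G) ≤ 4. For the lower bound: the 5 vertex sets {5,8}, {2,9}, {1,4}, {7}, {6} are disjoint, each induces a connected subgraph, and every pair is joined by at least one edge of G. Contracting each set to a single vertex therefore yields K_{5} as a minor, and since treewidth is minor-monotone, tw(G) ≥ tw(K_{5}) = 4. The upper and lower bounds meet at 4, so that is the treewidth.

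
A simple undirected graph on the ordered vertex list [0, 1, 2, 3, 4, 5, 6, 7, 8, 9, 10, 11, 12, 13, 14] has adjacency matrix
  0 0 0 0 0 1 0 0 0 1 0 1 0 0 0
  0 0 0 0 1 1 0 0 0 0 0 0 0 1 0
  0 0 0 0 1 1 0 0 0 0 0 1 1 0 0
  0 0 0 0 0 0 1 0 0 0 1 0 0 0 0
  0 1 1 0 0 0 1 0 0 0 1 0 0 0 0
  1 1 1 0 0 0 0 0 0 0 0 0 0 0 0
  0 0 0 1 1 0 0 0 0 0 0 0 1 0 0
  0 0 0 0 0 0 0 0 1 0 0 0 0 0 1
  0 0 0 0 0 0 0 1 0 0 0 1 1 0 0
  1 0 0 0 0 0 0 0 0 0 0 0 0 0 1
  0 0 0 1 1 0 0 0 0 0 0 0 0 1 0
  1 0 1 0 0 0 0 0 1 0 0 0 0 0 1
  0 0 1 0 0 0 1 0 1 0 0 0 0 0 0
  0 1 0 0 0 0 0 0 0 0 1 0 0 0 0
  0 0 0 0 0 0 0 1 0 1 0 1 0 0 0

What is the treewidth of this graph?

3

A width-3 tree decomposition is:
Bags: B1 = {0, 7, 9, 14}  B2 = {0, 7, 11, 14}  B3 = {0, 7, 8, 11}  B4 = {0, 5, 8, 11}  B5 = {2, 5, 8, 11}  B6 = {2, 5, 8, 12}  B7 = {1, 2, 5, 12}  B8 = {1, 2, 4, 12}  B9 = {1, 4, 6, 12}  B10 = {1, 4, 6, 13}  B11 = {4, 6, 10, 13}  B12 = {3, 6, 10, 13}
Tree: B1–B2, B2–B3, B3–B4, B4–B5, B5–B6, B6–B7, B7–B8, B8–B9, B9–B10, B10–B11, B11–B12
Each bag holds 4 vertices, so the decomposition has width 3, which upper-bounds the treewidth. For the lower bound: the 4 vertex sets {7,9,14}, {0}, {11}, {2,5,8,12} are disjoint, each induces a connected subgraph, and every pair is joined by at least one edge of G. Contracting each set to a single vertex therefore yields K_{4} as a minor, and since treewidth is minor-monotone, tw(G) ≥ tw(K_{4}) = 3. Hence tw(G) = 3 exactly.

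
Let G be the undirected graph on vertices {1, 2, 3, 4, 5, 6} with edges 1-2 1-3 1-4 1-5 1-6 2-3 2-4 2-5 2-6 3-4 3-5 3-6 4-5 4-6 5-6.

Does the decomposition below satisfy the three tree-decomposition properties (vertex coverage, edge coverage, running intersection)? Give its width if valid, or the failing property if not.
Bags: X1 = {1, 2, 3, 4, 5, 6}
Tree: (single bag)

Vertex coverage: the bags together contain {1, 2, 3, 4, 5, 6}, the full vertex set. Edge coverage: each edge of G has both endpoints in at least one bag. Running intersection: for every vertex, the bags containing it form a connected subtree. All three properties hold, so this is a valid tree decomposition of width max|bag| − 1 = 5, and hence tw(G) ≤ 5.

Yes; width 5.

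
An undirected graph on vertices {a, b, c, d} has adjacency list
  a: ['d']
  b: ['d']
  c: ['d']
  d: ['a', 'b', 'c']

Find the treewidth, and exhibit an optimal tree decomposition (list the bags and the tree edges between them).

The largest bag has 2 vertices, giving width 1; this decomposition certifies tw(G) ≤ 1. G has an edge, so its treewidth is at least 1. Therefore the treewidth is 1.

Treewidth 1.
Bags: B1 = {a, d}  B2 = {c, d}  B3 = {b, d}
Tree: B1–B2, B1–B3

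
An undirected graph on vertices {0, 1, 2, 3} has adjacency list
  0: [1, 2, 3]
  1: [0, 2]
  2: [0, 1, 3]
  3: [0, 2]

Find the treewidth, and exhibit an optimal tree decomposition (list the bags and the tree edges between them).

Each bag holds 3 vertices, so the decomposition has width 2, which upper-bounds the treewidth. On the other hand G contains the 3-clique {0, 1, 2}. A clique must lie in a single bag of any decomposition, so no decomposition can have width below 2. The upper and lower bounds meet at 2, so that is the treewidth.

Treewidth 2.
One such decomposition:
Bags: B1 = {0, 2, 3}  B2 = {0, 1, 2}
Tree: B1–B2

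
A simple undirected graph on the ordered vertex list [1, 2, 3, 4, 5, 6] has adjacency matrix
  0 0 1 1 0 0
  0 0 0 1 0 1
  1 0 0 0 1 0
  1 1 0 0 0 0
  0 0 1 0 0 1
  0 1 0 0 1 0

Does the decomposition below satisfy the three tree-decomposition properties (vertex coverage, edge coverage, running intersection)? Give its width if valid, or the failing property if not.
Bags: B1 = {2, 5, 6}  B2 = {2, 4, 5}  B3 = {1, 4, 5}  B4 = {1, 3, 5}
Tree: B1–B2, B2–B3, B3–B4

Checking the three conditions: (i) the bags cover all of {1, 2, 3, 4, 5, 6}; (ii) for each edge, some bag contains both endpoints; (iii) the bags containing any fixed vertex form a subtree. All hold, so the decomposition is valid with width 3 − 1 = 2.

Yes; width 2.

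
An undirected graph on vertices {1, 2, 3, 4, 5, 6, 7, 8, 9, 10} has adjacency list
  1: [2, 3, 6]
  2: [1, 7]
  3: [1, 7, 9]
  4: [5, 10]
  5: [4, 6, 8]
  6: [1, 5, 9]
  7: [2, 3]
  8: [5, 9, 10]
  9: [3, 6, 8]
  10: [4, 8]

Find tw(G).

A width-2 tree decomposition is:
Bags: B1 = {1, 2, 7}  B2 = {1, 3, 7}  B3 = {1, 3, 6}  B4 = {3, 6, 9}  B5 = {5, 6, 9}  B6 = {5, 8, 9}  B7 = {4, 5, 8}  B8 = {4, 8, 10}
Tree: B1–B2, B2–B3, B3–B4, B4–B5, B5–B6, B6–B7, B7–B8
Every bag has size at most 3, so the width is 3 − 1 = 2 and tw(G) ≤ 2. The edges 2–7–3–1–2 form a cycle, so G is not a tree and its treewidth is at least 2. Combining the bounds, tw(G) = 2.

2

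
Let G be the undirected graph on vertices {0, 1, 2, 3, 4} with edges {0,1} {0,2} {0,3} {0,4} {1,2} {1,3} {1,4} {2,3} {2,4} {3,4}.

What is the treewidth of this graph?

4

A width-4 tree decomposition is:
Bags: B1 = {0, 1, 2, 3, 4}
Tree: (single bag)
A single bag containing all 5 vertices is trivially a valid decomposition of width 4. On the other hand G contains the 5-clique {0, 1, 2, 3, 4}. A clique must lie in a single bag of any decomposition, so no decomposition can have width below 4. Hence tw(G) = 4 exactly.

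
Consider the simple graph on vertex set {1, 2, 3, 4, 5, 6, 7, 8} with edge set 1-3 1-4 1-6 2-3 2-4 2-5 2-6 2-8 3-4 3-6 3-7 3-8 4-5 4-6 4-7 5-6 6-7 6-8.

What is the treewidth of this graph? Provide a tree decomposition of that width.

The largest bag has 4 vertices, giving width 3; this decomposition certifies tw(G) ≤ 3. For the lower bound, the 4 vertices {2, 3, 6, 8} are pairwise adjacent, and any tree decomposition puts a clique entirely inside one bag — forcing width ≥ 3. The upper and lower bounds meet at 3, so that is the treewidth.

Treewidth 3.
One such decomposition:
Bags: B1 = {1, 3, 4, 6}  B2 = {2, 3, 4, 6}  B3 = {2, 3, 6, 8}  B4 = {3, 4, 6, 7}  B5 = {2, 4, 5, 6}
Tree: B1–B2, B2–B3, B1–B4, B2–B5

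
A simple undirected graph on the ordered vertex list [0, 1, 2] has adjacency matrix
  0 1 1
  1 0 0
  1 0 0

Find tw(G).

A width-1 tree decomposition is:
Bags: B1 = {0, 1}  B2 = {0, 2}
Tree: B1–B2
Every bag has size at most 2, so the width is 2 − 1 = 1 and tw(G) ≤ 1. Any graph with an edge has treewidth ≥ 1, and G has the edge 0–1. Combining the bounds, tw(G) = 1.

1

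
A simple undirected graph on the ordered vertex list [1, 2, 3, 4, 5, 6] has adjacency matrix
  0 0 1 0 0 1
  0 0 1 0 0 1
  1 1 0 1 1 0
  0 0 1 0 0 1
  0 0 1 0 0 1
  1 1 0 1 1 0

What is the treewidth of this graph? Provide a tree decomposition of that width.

Treewidth 2.
One optimal decomposition is:
Bags: B1 = {2, 3, 6}  B2 = {1, 3, 6}  B3 = {3, 4, 6}  B4 = {3, 5, 6}
Tree: B1–B2, B2–B3, B3–B4

The largest bag has 3 vertices, giving width 2; this decomposition certifies tw(G) ≤ 2. Since 2–3–1–6–2 is a cycle in G, G is not acyclic. Forests are exactly the graphs of treewidth ≤ 1, so tw(G) ≥ 2. Therefore the treewidth is 2.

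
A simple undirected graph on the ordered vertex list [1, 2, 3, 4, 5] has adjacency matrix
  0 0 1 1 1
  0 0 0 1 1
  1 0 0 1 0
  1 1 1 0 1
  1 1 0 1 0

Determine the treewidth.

A width-2 tree decomposition is:
Bags: B1 = {1, 3, 4}  B2 = {1, 4, 5}  B3 = {2, 4, 5}
Tree: B1–B2, B2–B3
The largest bag has 3 vertices, giving width 2; this decomposition certifies tw(G) ≤ 2. Conversely, {1, 3, 4} is a clique of size 3, and the vertices of any clique must share a bag in every tree decomposition; so some bag has ≥ 3 vertices and tw(G) ≥ 2. Hence tw(G) = 2 exactly.

2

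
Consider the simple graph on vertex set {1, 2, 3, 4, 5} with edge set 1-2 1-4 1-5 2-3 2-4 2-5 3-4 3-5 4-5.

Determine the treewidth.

A width-3 tree decomposition is:
Bags: B1 = {1, 2, 4, 5}  B2 = {2, 3, 4, 5}
Tree: B1–B2
Every bag has size at most 4, so the width is 4 − 1 = 3 and tw(G) ≤ 3. Conversely, {1, 2, 4, 5} is a clique of size 4, and the vertices of any clique must share a bag in every tree decomposition; so some bag has ≥ 4 vertices and tw(G) ≥ 3. Therefore the treewidth is 3.

3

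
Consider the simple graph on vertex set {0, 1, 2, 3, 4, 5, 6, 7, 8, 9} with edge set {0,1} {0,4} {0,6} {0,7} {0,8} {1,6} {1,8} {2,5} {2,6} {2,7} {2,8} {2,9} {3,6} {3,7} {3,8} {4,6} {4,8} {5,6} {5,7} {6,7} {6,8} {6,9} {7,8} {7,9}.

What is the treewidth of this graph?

3

A width-3 tree decomposition is:
Bags: B1 = {0, 6, 7, 8}  B2 = {3, 6, 7, 8}  B3 = {0, 4, 6, 8}  B4 = {2, 6, 7, 8}  B5 = {2, 5, 6, 7}  B6 = {0, 1, 6, 8}  B7 = {2, 6, 7, 9}
Tree: B1–B2, B1–B3, B2–B4, B4–B5, B1–B6, B4–B7
Every bag has size at most 4, so the width is 4 − 1 = 3 and tw(G) ≤ 3. For the lower bound, the 4 vertices {0, 1, 6, 8} are pairwise adjacent, and any tree decomposition puts a clique entirely inside one bag — forcing width ≥ 3. Combining the bounds, tw(G) = 3.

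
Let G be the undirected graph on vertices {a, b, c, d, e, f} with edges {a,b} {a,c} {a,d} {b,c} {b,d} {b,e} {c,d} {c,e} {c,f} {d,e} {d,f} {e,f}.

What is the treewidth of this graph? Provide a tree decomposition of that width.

Treewidth 3.
Bags: B1 = {b, c, d, e}  B2 = {c, d, e, f}  B3 = {a, b, c, d}
Tree: B1–B2, B1–B3

Each bag holds 4 vertices, so the decomposition has width 3, which upper-bounds the treewidth. On the other hand G contains the 4-clique {c, d, e, f}. A clique must lie in a single bag of any decomposition, so no decomposition can have width below 3. The upper and lower bounds meet at 3, so that is the treewidth.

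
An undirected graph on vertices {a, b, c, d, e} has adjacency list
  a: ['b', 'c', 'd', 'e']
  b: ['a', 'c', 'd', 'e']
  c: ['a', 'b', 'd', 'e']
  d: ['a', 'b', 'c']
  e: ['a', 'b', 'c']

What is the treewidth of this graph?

3

A width-3 tree decomposition is:
Bags: B1 = {a, b, c, e}  B2 = {a, b, c, d}
Tree: B1–B2
Every bag has size at most 4, so the width is 4 − 1 = 3 and tw(G) ≤ 3. On the other hand G contains the 4-clique {a, b, c, d}. A clique must lie in a single bag of any decomposition, so no decomposition can have width below 3. Combining the bounds, tw(G) = 3.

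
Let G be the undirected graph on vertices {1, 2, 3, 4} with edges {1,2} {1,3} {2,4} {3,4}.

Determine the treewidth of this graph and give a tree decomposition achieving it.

Treewidth 2.
One optimal decomposition is:
Bags: B1 = {1, 2, 4}  B2 = {1, 3, 4}
Tree: B1–B2

Every bag has size at most 3, so the width is 3 − 1 = 2 and tw(G) ≤ 2. Since 4–2–1–3–4 is a cycle in G, G is not acyclic. Forests are exactly the graphs of treewidth ≤ 1, so tw(G) ≥ 2. Hence tw(G) = 2 exactly.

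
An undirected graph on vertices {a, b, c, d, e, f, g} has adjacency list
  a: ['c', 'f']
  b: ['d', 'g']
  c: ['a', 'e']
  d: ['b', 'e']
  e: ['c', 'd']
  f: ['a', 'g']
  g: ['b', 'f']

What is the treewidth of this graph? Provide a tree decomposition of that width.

Treewidth 2.
Bags: B1 = {a, c, f}  B2 = {c, e, f}  B3 = {d, e, f}  B4 = {b, d, f}  B5 = {b, f, g}
Tree: B1–B2, B2–B3, B3–B4, B4–B5

Each bag holds 3 vertices, so the decomposition has width 2, which upper-bounds the treewidth. For the lower bound, G contains the cycle f–a–c–e–d–b–g–f, so G is not a forest; only forests have treewidth ≤ 1, hence tw(G) ≥ 2. Therefore the treewidth is 2.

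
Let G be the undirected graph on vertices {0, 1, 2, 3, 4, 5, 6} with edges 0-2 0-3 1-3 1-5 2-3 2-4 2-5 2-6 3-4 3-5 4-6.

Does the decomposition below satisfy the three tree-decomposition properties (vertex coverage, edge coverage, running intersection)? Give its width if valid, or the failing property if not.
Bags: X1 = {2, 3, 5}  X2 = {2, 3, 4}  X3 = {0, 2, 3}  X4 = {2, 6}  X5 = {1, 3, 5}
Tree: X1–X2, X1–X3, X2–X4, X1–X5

No — edge (4,6) lies in no bag.

A tree decomposition must satisfy three properties: every vertex lies in some bag; for every edge, both endpoints lie together in some bag; and for every vertex, the bags containing it form a connected subtree. Here edge (4,6) lies in no bag, so the decomposition is invalid.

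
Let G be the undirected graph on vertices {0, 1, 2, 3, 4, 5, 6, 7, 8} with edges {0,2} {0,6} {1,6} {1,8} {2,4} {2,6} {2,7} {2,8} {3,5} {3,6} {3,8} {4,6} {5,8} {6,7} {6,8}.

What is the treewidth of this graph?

A width-2 tree decomposition is:
Bags: B1 = {2, 6, 8}  B2 = {3, 6, 8}  B3 = {2, 4, 6}  B4 = {0, 2, 6}  B5 = {2, 6, 7}  B6 = {1, 6, 8}  B7 = {3, 5, 8}
Tree: B1–B2, B1–B3, B1–B4, B4–B5, B1–B6, B2–B7
Every bag has size at most 3, so the width is 3 − 1 = 2 and tw(G) ≤ 2. Conversely, {3, 5, 8} is a clique of size 3, and the vertices of any clique must share a bag in every tree decomposition; so some bag has ≥ 3 vertices and tw(G) ≥ 2. Therefore the treewidth is 2.

2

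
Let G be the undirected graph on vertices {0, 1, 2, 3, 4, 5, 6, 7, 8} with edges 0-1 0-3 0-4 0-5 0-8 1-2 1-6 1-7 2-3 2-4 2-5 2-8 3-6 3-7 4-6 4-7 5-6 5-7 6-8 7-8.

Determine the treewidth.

A width-4 tree decomposition is:
Bags: B1 = {0, 2, 4, 6, 7}  B2 = {0, 2, 6, 7, 8}  B3 = {0, 2, 5, 6, 7}  B4 = {0, 1, 2, 6, 7}  B5 = {0, 2, 3, 6, 7}
Tree: B1–B2, B2–B3, B3–B4, B4–B5
Each bag holds 5 vertices, so the decomposition has width 4, which upper-bounds the treewidth. For the lower bound: the 5 vertex sets {2,4}, {6,8}, {5,7}, {0}, {1} are disjoint, each induces a connected subgraph, and every pair is joined by at least one edge of G. Contracting each set to a single vertex therefore yields K_{5} as a minor, and since treewidth is minor-monotone, tw(G) ≥ tw(K_{5}) = 4. Combining the bounds, tw(G) = 4.

4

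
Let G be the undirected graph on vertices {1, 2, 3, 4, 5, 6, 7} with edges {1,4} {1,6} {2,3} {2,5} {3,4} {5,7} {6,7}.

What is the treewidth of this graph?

2

A width-2 tree decomposition is:
Bags: B1 = {2, 3, 5}  B2 = {3, 5, 7}  B3 = {3, 6, 7}  B4 = {1, 3, 6}  B5 = {1, 3, 4}
Tree: B1–B2, B2–B3, B3–B4, B4–B5
Each bag holds 3 vertices, so the decomposition has width 2, which upper-bounds the treewidth. The edges 3–2–5–7–6–1–4–3 form a cycle, so G is not a tree and its treewidth is at least 2. Combining the bounds, tw(G) = 2.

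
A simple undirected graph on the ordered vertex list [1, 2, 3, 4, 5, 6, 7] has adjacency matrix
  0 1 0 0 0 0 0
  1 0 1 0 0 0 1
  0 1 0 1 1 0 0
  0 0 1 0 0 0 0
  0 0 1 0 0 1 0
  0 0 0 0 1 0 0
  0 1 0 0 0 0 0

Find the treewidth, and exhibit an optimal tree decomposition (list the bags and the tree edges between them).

Every bag has size at most 2, so the width is 2 − 1 = 1 and tw(G) ≤ 1. Any graph with an edge has treewidth ≥ 1, and G has the edge 2–3. The upper and lower bounds meet at 1, so that is the treewidth.

Treewidth 1.
One such decomposition:
Bags: B1 = {2, 3}  B2 = {3, 4}  B3 = {2, 7}  B4 = {3, 5}  B5 = {1, 2}  B6 = {5, 6}
Tree: B1–B2, B1–B3, B1–B4, B1–B5, B4–B6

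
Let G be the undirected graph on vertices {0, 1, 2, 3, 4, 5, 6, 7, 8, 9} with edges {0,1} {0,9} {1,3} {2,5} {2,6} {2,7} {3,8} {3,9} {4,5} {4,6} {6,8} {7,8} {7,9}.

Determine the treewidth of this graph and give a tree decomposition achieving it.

Treewidth 2.
One optimal decomposition is:
Bags: B1 = {0, 1, 9}  B2 = {1, 3, 9}  B3 = {3, 7, 9}  B4 = {3, 7, 8}  B5 = {2, 7, 8}  B6 = {2, 6, 8}  B7 = {2, 5, 6}  B8 = {4, 5, 6}
Tree: B1–B2, B2–B3, B3–B4, B4–B5, B5–B6, B6–B7, B7–B8

Every bag has size at most 3, so the width is 3 − 1 = 2 and tw(G) ≤ 2. The edges 0–1–3–9–0 form a cycle, so G is not a tree and its treewidth is at least 2. Hence tw(G) = 2 exactly.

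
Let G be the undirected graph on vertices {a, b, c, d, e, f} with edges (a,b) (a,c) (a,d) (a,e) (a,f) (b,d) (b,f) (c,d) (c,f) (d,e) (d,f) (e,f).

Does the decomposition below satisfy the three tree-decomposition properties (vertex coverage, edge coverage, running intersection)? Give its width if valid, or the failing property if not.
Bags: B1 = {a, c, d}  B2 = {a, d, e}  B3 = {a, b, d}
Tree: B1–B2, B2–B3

No — vertex f appears in no bag.

A tree decomposition must satisfy three properties: every vertex lies in some bag; for every edge, both endpoints lie together in some bag; and for every vertex, the bags containing it form a connected subtree. Here vertex f appears in no bag, so the decomposition is invalid.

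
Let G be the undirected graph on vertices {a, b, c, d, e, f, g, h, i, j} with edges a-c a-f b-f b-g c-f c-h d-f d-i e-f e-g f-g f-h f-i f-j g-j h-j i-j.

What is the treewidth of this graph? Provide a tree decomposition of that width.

Treewidth 2.
One optimal decomposition is:
Bags: B1 = {f, g, j}  B2 = {b, f, g}  B3 = {e, f, g}  B4 = {f, i, j}  B5 = {d, f, i}  B6 = {f, h, j}  B7 = {c, f, h}  B8 = {a, c, f}
Tree: B1–B2, B2–B3, B1–B4, B4–B5, B4–B6, B6–B7, B7–B8

The largest bag has 3 vertices, giving width 2; this decomposition certifies tw(G) ≤ 2. For the lower bound, the 3 vertices {d, f, i} are pairwise adjacent, and any tree decomposition puts a clique entirely inside one bag — forcing width ≥ 2. Hence tw(G) = 2 exactly.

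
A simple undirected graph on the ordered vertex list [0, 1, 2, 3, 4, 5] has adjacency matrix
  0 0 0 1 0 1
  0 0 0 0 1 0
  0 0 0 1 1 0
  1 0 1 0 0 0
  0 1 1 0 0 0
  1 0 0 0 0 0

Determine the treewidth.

1

A width-1 tree decomposition is:
Bags: B1 = {1, 4}  B2 = {2, 4}  B3 = {2, 3}  B4 = {0, 3}  B5 = {0, 5}
Tree: B1–B2, B2–B3, B3–B4, B4–B5
The largest bag has 2 vertices, giving width 1; this decomposition certifies tw(G) ≤ 1. Any graph with an edge has treewidth ≥ 1, and G has the edge 1–4. Hence tw(G) = 1 exactly.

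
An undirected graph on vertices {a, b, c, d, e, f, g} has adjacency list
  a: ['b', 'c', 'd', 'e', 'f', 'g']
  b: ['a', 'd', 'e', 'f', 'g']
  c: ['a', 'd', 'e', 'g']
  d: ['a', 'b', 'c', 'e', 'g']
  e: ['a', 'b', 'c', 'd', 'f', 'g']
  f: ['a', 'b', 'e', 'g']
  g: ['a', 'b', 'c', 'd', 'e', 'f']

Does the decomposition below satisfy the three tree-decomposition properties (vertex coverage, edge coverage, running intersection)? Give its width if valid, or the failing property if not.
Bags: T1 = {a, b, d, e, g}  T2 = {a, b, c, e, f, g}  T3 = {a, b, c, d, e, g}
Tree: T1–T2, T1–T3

No — bags containing vertex c are not connected in the tree.

A tree decomposition must satisfy three properties: every vertex lies in some bag; for every edge, both endpoints lie together in some bag; and for every vertex, the bags containing it form a connected subtree. Here bags containing vertex c are not connected in the tree, so the decomposition is invalid.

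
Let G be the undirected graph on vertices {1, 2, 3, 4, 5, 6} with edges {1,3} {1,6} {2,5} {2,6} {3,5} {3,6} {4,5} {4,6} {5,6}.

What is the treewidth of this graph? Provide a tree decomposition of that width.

Treewidth 2.
Bags: B1 = {4, 5, 6}  B2 = {3, 5, 6}  B3 = {2, 5, 6}  B4 = {1, 3, 6}
Tree: B1–B2, B1–B3, B2–B4

The largest bag has 3 vertices, giving width 2; this decomposition certifies tw(G) ≤ 2. Conversely, {1, 3, 6} is a clique of size 3, and the vertices of any clique must share a bag in every tree decomposition; so some bag has ≥ 3 vertices and tw(G) ≥ 2. Combining the bounds, tw(G) = 2.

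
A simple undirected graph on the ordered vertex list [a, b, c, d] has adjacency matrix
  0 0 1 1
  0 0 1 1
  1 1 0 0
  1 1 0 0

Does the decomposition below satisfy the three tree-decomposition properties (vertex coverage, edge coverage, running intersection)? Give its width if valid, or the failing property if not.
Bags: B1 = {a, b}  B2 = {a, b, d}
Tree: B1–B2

A tree decomposition must satisfy three properties: every vertex lies in some bag; for every edge, both endpoints lie together in some bag; and for every vertex, the bags containing it form a connected subtree. Here vertex c appears in no bag, so the decomposition is invalid.

No — vertex c appears in no bag.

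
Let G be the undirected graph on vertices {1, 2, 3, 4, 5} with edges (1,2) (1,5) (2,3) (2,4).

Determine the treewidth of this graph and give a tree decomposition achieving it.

Every bag has size at most 2, so the width is 2 − 1 = 1 and tw(G) ≤ 1. Any graph with an edge has treewidth ≥ 1, and G has the edge 4–2. The upper and lower bounds meet at 1, so that is the treewidth.

Treewidth 1.
One optimal decomposition is:
Bags: B1 = {2, 4}  B2 = {1, 2}  B3 = {2, 3}  B4 = {1, 5}
Tree: B1–B2, B1–B3, B2–B4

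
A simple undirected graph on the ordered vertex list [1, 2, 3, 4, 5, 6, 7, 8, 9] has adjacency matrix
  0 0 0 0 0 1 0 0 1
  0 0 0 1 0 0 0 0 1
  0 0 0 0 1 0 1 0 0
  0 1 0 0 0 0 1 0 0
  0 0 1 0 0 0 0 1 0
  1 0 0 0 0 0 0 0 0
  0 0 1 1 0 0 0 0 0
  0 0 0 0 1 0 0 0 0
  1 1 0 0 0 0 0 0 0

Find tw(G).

A width-1 tree decomposition is:
Bags: B1 = {1, 6}  B2 = {1, 9}  B3 = {2, 9}  B4 = {2, 4}  B5 = {4, 7}  B6 = {3, 7}  B7 = {3, 5}  B8 = {5, 8}
Tree: B1–B2, B2–B3, B3–B4, B4–B5, B5–B6, B6–B7, B7–B8
The largest bag has 2 vertices, giving width 1; this decomposition certifies tw(G) ≤ 1. Since G has at least one edge (e.g. 6–1), it is not an edgeless graph, so tw(G) ≥ 1. Therefore the treewidth is 1.

1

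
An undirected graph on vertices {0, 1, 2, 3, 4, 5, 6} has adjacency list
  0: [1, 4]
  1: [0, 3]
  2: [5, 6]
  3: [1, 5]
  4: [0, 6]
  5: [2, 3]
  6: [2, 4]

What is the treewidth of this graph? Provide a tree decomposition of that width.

Treewidth 2.
One such decomposition:
Bags: B1 = {2, 4, 6}  B2 = {0, 2, 4}  B3 = {0, 1, 2}  B4 = {1, 2, 3}  B5 = {2, 3, 5}
Tree: B1–B2, B2–B3, B3–B4, B4–B5

Each bag holds 3 vertices, so the decomposition has width 2, which upper-bounds the treewidth. Since 2–6–4–0–1–3–5–2 is a cycle in G, G is not acyclic. Forests are exactly the graphs of treewidth ≤ 1, so tw(G) ≥ 2. Combining the bounds, tw(G) = 2.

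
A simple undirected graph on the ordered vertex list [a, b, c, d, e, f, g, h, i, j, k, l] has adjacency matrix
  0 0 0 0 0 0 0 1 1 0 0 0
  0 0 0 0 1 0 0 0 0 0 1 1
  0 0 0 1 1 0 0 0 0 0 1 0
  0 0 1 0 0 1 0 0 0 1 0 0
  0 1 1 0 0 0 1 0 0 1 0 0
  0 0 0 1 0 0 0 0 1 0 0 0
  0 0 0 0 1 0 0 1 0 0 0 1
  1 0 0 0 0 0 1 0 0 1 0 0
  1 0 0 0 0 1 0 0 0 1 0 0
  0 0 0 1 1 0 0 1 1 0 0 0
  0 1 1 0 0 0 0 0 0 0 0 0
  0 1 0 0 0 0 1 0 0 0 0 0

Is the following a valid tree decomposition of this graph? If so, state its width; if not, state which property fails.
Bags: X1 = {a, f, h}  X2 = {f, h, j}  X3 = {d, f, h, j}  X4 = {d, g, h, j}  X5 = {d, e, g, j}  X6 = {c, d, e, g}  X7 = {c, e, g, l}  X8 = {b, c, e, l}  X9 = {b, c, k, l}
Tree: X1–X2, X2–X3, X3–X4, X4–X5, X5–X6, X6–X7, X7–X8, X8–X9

A tree decomposition must satisfy three properties: every vertex lies in some bag; for every edge, both endpoints lie together in some bag; and for every vertex, the bags containing it form a connected subtree. Here vertex i appears in no bag, so the decomposition is invalid.

No — vertex i appears in no bag.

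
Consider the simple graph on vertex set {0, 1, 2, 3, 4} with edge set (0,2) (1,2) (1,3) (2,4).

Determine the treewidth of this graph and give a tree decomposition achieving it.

Each bag holds 2 vertices, so the decomposition has width 1, which upper-bounds the treewidth. Since G has at least one edge (e.g. 4–2), it is not an edgeless graph, so tw(G) ≥ 1. Therefore the treewidth is 1.

Treewidth 1.
One optimal decomposition is:
Bags: B1 = {2, 4}  B2 = {0, 2}  B3 = {1, 2}  B4 = {1, 3}
Tree: B1–B2, B2–B3, B3–B4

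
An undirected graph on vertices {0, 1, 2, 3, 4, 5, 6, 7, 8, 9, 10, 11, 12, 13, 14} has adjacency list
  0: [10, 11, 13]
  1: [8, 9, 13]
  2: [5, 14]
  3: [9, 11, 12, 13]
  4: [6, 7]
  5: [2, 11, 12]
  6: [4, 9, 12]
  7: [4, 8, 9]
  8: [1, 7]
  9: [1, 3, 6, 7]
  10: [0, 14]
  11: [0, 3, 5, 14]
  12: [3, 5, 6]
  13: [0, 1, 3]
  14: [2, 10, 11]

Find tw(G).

A width-3 tree decomposition is:
Bags: B1 = {4, 6, 7, 8}  B2 = {6, 7, 8, 9}  B3 = {1, 6, 8, 9}  B4 = {1, 6, 9, 12}  B5 = {1, 3, 9, 12}  B6 = {1, 3, 12, 13}  B7 = {3, 5, 12, 13}  B8 = {3, 5, 11, 13}  B9 = {0, 5, 11, 13}  B10 = {0, 2, 5, 11}  B11 = {0, 2, 11, 14}  B12 = {0, 2, 10, 14}
Tree: B1–B2, B2–B3, B3–B4, B4–B5, B5–B6, B6–B7, B7–B8, B8–B9, B9–B10, B10–B11, B11–B12
The largest bag has 4 vertices, giving width 3; this decomposition certifies tw(G) ≤ 3. For the lower bound: the 4 vertex sets {4,7,8}, {6}, {9}, {1,3,12,13} are disjoint, each induces a connected subgraph, and every pair is joined by at least one edge of G. Contracting each set to a single vertex therefore yields K_{4} as a minor, and since treewidth is minor-monotone, tw(G) ≥ tw(K_{4}) = 3. Hence tw(G) = 3 exactly.

3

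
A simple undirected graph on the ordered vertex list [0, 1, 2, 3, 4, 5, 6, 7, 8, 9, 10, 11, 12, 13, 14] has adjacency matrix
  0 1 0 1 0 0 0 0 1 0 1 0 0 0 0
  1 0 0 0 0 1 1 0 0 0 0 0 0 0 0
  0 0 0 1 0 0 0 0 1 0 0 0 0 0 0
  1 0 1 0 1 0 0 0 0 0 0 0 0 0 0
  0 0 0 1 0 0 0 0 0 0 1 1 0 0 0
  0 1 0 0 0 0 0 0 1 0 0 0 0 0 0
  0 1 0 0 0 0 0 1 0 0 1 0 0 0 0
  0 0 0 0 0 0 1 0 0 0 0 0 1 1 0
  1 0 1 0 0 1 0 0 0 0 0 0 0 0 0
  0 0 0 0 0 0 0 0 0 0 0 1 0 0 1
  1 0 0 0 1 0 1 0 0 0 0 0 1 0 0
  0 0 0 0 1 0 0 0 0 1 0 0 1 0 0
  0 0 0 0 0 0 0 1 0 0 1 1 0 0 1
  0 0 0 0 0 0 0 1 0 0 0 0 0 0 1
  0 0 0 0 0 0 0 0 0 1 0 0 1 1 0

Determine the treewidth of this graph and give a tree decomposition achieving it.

The largest bag has 4 vertices, giving width 3; this decomposition certifies tw(G) ≤ 3. For the lower bound: the 4 vertex sets {9,13,14}, {11}, {12}, {4,6,7,10} are disjoint, each induces a connected subgraph, and every pair is joined by at least one edge of G. Contracting each set to a single vertex therefore yields K_{4} as a minor, and since treewidth is minor-monotone, tw(G) ≥ tw(K_{4}) = 3. The upper and lower bounds meet at 3, so that is the treewidth.

Treewidth 3.
One such decomposition:
Bags: B1 = {9, 11, 13, 14}  B2 = {11, 12, 13, 14}  B3 = {7, 11, 12, 13}  B4 = {4, 7, 11, 12}  B5 = {4, 7, 10, 12}  B6 = {4, 6, 7, 10}  B7 = {3, 4, 6, 10}  B8 = {0, 3, 6, 10}  B9 = {0, 1, 3, 6}  B10 = {0, 1, 2, 3}  B11 = {0, 1, 2, 8}  B12 = {1, 2, 5, 8}
Tree: B1–B2, B2–B3, B3–B4, B4–B5, B5–B6, B6–B7, B7–B8, B8–B9, B9–B10, B10–B11, B11–B12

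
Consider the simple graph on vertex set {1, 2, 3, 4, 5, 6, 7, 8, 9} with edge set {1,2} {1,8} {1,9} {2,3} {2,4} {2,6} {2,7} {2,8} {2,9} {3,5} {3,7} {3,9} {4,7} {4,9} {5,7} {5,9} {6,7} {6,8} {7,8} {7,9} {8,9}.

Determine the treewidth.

A width-3 tree decomposition is:
Bags: B1 = {2, 6, 7, 8}  B2 = {2, 7, 8, 9}  B3 = {2, 4, 7, 9}  B4 = {2, 3, 7, 9}  B5 = {1, 2, 8, 9}  B6 = {3, 5, 7, 9}
Tree: B1–B2, B2–B3, B3–B4, B2–B5, B4–B6
The largest bag has 4 vertices, giving width 3; this decomposition certifies tw(G) ≤ 3. For the lower bound, the 4 vertices {1, 2, 8, 9} are pairwise adjacent, and any tree decomposition puts a clique entirely inside one bag — forcing width ≥ 3. Therefore the treewidth is 3.

3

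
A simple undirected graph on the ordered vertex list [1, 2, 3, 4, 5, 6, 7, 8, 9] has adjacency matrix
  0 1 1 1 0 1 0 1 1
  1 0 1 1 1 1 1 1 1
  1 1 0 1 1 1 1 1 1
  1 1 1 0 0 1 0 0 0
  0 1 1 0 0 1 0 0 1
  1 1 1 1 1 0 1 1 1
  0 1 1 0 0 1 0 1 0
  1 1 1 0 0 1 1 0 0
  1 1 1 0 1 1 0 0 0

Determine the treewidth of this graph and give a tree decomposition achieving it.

Each bag holds 5 vertices, so the decomposition has width 4, which upper-bounds the treewidth. For the lower bound, the 5 vertices {1, 2, 3, 6, 8} are pairwise adjacent, and any tree decomposition puts a clique entirely inside one bag — forcing width ≥ 4. Therefore the treewidth is 4.

Treewidth 4.
One optimal decomposition is:
Bags: B1 = {1, 2, 3, 6, 9}  B2 = {1, 2, 3, 6, 8}  B3 = {1, 2, 3, 4, 6}  B4 = {2, 3, 5, 6, 9}  B5 = {2, 3, 6, 7, 8}
Tree: B1–B2, B2–B3, B1–B4, B2–B5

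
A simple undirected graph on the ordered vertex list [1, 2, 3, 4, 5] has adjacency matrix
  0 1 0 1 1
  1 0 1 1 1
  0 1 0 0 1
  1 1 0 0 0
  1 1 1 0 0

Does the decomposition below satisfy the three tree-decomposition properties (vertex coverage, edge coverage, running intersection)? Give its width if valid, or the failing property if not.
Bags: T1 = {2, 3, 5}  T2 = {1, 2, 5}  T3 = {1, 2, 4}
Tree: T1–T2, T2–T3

Yes; width 2.

Vertex coverage: the bags together contain {1, 2, 3, 4, 5}, the full vertex set. Edge coverage: each edge of G has both endpoints in at least one bag. Running intersection: for every vertex, the bags containing it form a connected subtree. All three properties hold, so this is a valid tree decomposition of width max|bag| − 1 = 2, and hence tw(G) ≤ 2.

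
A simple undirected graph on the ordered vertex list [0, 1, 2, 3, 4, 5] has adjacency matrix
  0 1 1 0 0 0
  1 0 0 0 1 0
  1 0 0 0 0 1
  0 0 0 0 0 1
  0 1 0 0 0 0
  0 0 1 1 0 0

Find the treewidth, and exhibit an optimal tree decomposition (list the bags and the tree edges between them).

The largest bag has 2 vertices, giving width 1; this decomposition certifies tw(G) ≤ 1. Since G has at least one edge (e.g. 3–5), it is not an edgeless graph, so tw(G) ≥ 1. Hence tw(G) = 1 exactly.

Treewidth 1.
One optimal decomposition is:
Bags: B1 = {3, 5}  B2 = {2, 5}  B3 = {0, 2}  B4 = {0, 1}  B5 = {1, 4}
Tree: B1–B2, B2–B3, B3–B4, B4–B5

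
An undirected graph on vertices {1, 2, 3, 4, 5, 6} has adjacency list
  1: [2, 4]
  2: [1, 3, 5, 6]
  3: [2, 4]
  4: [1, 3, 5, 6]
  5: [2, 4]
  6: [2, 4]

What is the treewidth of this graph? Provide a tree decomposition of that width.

The largest bag has 3 vertices, giving width 2; this decomposition certifies tw(G) ≤ 2. For the lower bound, G contains the cycle 4–3–2–6–4, so G is not a forest; only forests have treewidth ≤ 1, hence tw(G) ≥ 2. Hence tw(G) = 2 exactly.

Treewidth 2.
Bags: B1 = {2, 3, 4}  B2 = {2, 4, 6}  B3 = {2, 4, 5}  B4 = {1, 2, 4}
Tree: B1–B2, B2–B3, B3–B4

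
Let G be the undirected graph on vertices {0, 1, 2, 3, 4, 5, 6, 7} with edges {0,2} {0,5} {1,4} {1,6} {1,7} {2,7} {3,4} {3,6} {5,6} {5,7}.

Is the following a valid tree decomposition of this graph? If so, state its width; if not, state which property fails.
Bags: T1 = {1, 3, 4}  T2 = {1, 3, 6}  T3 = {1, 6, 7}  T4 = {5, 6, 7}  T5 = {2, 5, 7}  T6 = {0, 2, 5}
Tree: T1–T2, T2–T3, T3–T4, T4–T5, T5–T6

Vertex coverage: the bags together contain {0, 1, 2, 3, 4, 5, 6, 7}, the full vertex set. Edge coverage: each edge of G has both endpoints in at least one bag. Running intersection: for every vertex, the bags containing it form a connected subtree. All three properties hold, so this is a valid tree decomposition of width max|bag| − 1 = 2, and hence tw(G) ≤ 2.

Yes; width 2.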